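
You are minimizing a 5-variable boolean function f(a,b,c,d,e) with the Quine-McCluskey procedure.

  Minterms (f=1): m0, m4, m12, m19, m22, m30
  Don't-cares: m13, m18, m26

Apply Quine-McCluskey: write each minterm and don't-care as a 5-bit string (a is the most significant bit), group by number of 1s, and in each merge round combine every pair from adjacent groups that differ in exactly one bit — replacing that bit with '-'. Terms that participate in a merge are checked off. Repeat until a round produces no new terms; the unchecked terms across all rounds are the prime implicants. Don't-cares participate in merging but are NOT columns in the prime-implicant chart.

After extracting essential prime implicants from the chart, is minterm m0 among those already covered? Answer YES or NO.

Round 0: 00000✓ 00100✓ 01100✓ 01101✓ 10010✓ 10011✓ 10110✓ 11010✓ 11110✓
Round 1: 0-100 00-00 0110- 1-010✓ 1-110✓ 10-10✓ 1001- 11-10✓
Round 2: 1--10
PIs = {0-100, 00-00, 0110-, 1--10, 1001-}
Coverage chart:
  m0: 00-00 ←essential
  m4: 0-100,00-00
  m12: 0-100,0110-
  m19: 1001- ←essential
  m22: 1--10 ←essential
  m30: 1--10 ←essential
Essential: 00-00, 1--10, 1001-

YES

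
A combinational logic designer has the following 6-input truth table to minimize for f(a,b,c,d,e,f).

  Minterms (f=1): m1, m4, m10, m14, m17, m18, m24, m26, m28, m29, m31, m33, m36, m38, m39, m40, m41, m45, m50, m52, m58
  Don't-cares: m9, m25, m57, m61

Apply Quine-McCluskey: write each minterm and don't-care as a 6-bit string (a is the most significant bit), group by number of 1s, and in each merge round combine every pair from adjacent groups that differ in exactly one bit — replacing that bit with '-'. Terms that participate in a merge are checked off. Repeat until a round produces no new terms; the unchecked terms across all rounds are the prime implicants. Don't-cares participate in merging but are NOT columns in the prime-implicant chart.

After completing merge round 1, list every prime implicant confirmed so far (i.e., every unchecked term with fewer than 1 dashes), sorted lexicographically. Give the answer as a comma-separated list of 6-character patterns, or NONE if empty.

NONE

size-2^0 implicants → 000001(✓)  000100(✓)  001001(✓)  001010(✓)  001110(✓)  010001(✓)  010010(✓)  011000(✓)  011001(✓)  011010(✓)  011100(✓)  011101(✓)  011111(✓)  100001(✓)  100100(✓)  100110(✓)  100111(✓)  101000(✓)  101001(✓)  101101(✓)  110010(✓)  110100(✓)  111001(✓)  111010(✓)  111101(✓)
size-2^1 implicants → -00001(✓)  -00100  -01001(✓)  -10010(✓)  -11001(✓)  -11010(✓)  -11101(✓)  0-0001(✓)  0-1001(✓)  0-1010  00-001(✓)  001-10  01-001(✓)  01-010(✓)  011-00(✓)  011-01(✓)  0110-0  01100-(✓)  0111-1  01110-(✓)  1-0100  1-1001(✓)  1-1101(✓)  10-001(✓)  1001-0  10011-  101-01(✓)  10100-  11-010(✓)  111-01(✓)
size-2^2 implicants → --1001  -0-001  -1-010  -11-01  0--001  011-0-  1-1-01
Unchecked terms (primes): --1001, -0-001, -00100, -1-010, -11-01, 0--001, 0-1010, 001-10, 011-0-, 0110-0, 0111-1, 1-0100, 1-1-01, 1001-0, 10011-, 10100-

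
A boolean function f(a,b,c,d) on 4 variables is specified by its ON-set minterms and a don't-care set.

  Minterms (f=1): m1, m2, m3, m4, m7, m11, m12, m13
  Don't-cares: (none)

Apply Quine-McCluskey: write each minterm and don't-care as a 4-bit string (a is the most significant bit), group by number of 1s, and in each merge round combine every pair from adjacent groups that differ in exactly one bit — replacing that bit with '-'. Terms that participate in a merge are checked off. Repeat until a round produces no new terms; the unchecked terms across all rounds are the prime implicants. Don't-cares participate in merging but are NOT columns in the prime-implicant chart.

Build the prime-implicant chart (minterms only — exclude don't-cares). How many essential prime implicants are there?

6

Round 0: 0001✓ 0010✓ 0011✓ 0100✓ 0111✓ 1011✓ 1100✓ 1101✓
Round 1: -011 -100 0-11 00-1 001- 110-
PIs = {-011, -100, 0-11, 00-1, 001-, 110-}
Coverage chart:
  m1: 00-1 ←essential
  m2: 001- ←essential
  m3: -011,0-11,00-1,001-
  m4: -100 ←essential
  m7: 0-11 ←essential
  m11: -011 ←essential
  m12: -100,110-
  m13: 110- ←essential
Essential: -011, -100, 0-11, 00-1, 001-, 110-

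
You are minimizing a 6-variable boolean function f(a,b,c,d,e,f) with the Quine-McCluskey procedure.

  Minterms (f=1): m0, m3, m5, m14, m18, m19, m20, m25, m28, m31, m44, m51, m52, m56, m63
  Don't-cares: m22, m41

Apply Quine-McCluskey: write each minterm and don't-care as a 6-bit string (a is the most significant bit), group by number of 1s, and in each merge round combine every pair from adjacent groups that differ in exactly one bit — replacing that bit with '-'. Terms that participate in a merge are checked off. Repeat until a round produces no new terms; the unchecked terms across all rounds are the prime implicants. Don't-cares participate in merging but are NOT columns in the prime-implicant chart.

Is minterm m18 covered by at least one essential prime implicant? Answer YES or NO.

Round 0: 000000 000011✓ 000101 001110 010010✓ 010011✓ 010100✓ 010110✓ 011001 011100✓ 011111✓ 101001 101100 110011✓ 110100✓ 111000 111111✓
Round 1: -10011 -10100 -11111 0-0011 01-100 010-10 01001- 0101-0
PIs = {-10011, -10100, -11111, 0-0011, 000000, 000101, 001110, 01-100, 010-10, 01001-, 0101-0, 011001, 101001, 101100, 111000}
Coverage chart:
  m0: 000000 ←essential
  m3: 0-0011 ←essential
  m5: 000101 ←essential
  m14: 001110 ←essential
  m18: 010-10,01001-
  m19: -10011,0-0011,01001-
  m20: -10100,01-100,0101-0
  m25: 011001 ←essential
  m28: 01-100 ←essential
  m31: -11111 ←essential
  m44: 101100 ←essential
  m51: -10011 ←essential
  m52: -10100 ←essential
  m56: 111000 ←essential
  m63: -11111 ←essential
Essential: -10011, -10100, -11111, 0-0011, 000000, 000101, 001110, 01-100, 011001, 101100, 111000

NO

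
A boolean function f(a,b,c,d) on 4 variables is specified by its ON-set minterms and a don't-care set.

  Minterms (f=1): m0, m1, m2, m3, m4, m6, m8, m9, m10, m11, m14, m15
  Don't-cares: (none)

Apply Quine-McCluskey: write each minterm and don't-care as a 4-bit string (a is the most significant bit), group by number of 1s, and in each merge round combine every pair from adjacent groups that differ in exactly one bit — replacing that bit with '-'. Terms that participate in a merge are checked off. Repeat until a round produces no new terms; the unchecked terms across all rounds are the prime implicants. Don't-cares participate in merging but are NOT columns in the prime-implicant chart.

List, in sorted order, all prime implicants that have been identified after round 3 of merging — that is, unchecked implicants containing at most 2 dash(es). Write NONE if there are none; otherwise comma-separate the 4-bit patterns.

--10, 0--0, 1-1-

size-2^0 implicants → 0000(✓)  0001(✓)  0010(✓)  0011(✓)  0100(✓)  0110(✓)  1000(✓)  1001(✓)  1010(✓)  1011(✓)  1110(✓)  1111(✓)
size-2^1 implicants → -000(✓)  -001(✓)  -010(✓)  -011(✓)  -110(✓)  0-00(✓)  0-10(✓)  00-0(✓)  00-1(✓)  000-(✓)  001-(✓)  01-0(✓)  1-10(✓)  1-11(✓)  10-0(✓)  10-1(✓)  100-(✓)  101-(✓)  111-(✓)
size-2^2 implicants → --10  -0-0(✓)  -0-1(✓)  -00-(✓)  -01-(✓)  0--0  00--(✓)  1-1-  10--(✓)
size-2^3 implicants → -0--
Unchecked terms (primes): --10, -0--, 0--0, 1-1-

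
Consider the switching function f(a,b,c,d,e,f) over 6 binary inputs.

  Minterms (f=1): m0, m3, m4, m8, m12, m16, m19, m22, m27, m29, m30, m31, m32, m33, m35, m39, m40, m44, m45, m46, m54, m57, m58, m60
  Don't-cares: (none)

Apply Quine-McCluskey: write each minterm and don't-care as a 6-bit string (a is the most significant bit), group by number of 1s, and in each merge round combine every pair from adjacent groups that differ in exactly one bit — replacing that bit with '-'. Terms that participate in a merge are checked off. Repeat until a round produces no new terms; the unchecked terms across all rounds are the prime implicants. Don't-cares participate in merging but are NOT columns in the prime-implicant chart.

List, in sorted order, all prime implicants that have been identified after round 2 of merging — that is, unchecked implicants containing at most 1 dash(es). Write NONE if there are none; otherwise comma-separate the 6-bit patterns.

-00011, -10110, 0-0000, 0-0011, 01-011, 01-110, 011-11, 0111-1, 01111-, 1-1100, 100-11, 1000-1, 10000-, 1011-0, 10110-, 111001, 111010

Round 0: 000000✓ 000011✓ 000100✓ 001000✓ 001100✓ 010000✓ 010011✓ 010110✓ 011011✓ 011101✓ 011110✓ 011111✓ 100000✓ 100001✓ 100011✓ 100111✓ 101000✓ 101100✓ 101101✓ 101110✓ 110110✓ 111001 111010 111100✓
Round 1: -00000✓ -00011 -01000✓ -01100✓ -10110 0-0000 0-0011 00-000✓ 00-100✓ 000-00✓ 001-00✓ 01-011 01-110 011-11 0111-1 01111- 1-1100 10-000✓ 100-11 1000-1 10000- 101-00✓ 1011-0 10110-
Round 2: -0-000 -01-00 00--00
PIs = {-0-000, -00011, -01-00, -10110, 0-0000, 0-0011, 00--00, 01-011, 01-110, 011-11, 0111-1, 01111-, 1-1100, 100-11, 1000-1, 10000-, 1011-0, 10110-, 111001, 111010}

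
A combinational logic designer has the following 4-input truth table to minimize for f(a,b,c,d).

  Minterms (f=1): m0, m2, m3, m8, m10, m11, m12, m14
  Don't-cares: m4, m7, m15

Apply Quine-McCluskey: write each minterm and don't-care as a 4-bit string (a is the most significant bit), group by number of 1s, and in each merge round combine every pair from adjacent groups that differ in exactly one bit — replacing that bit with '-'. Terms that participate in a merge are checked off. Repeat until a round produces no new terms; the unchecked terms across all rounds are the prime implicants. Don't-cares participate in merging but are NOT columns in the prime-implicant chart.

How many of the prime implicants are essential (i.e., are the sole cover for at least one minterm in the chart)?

0

Round 0: 0000✓ 0010✓ 0011✓ 0100✓ 0111✓ 1000✓ 1010✓ 1011✓ 1100✓ 1110✓ 1111✓
Round 1: -000✓ -010✓ -011✓ -100✓ -111✓ 0-00✓ 0-11✓ 00-0✓ 001-✓ 1-00✓ 1-10✓ 1-11✓ 10-0✓ 101-✓ 11-0✓ 111-✓
Round 2: --00 --11 -0-0 -01- 1--0 1-1-
PIs = {--00, --11, -0-0, -01-, 1--0, 1-1-}
Coverage chart:
  m0: --00,-0-0
  m2: -0-0,-01-
  m3: --11,-01-
  m8: --00,-0-0,1--0
  m10: -0-0,-01-,1--0,1-1-
  m11: --11,-01-,1-1-
  m12: --00,1--0
  m14: 1--0,1-1-
(no essential prime implicants)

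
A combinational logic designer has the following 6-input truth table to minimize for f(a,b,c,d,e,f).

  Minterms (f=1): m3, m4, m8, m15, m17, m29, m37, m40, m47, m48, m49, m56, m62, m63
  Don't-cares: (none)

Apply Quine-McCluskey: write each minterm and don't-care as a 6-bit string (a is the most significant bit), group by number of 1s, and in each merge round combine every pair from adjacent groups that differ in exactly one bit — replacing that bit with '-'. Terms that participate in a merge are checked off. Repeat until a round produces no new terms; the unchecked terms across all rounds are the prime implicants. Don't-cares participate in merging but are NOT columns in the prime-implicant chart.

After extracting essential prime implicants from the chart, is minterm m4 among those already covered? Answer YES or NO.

Round 0: 000011 000100 001000✓ 001111✓ 010001✓ 011101 100101 101000✓ 101111✓ 110000✓ 110001✓ 111000✓ 111110✓ 111111✓
Round 1: -01000 -01111 -10001 1-1000 1-1111 11-000 11000- 11111-
PIs = {-01000, -01111, -10001, 000011, 000100, 011101, 1-1000, 1-1111, 100101, 11-000, 11000-, 11111-}
Coverage chart:
  m3: 000011 ←essential
  m4: 000100 ←essential
  m8: -01000 ←essential
  m15: -01111 ←essential
  m17: -10001 ←essential
  m29: 011101 ←essential
  m37: 100101 ←essential
  m40: -01000,1-1000
  m47: -01111,1-1111
  m48: 11-000,11000-
  m49: -10001,11000-
  m56: 1-1000,11-000
  m62: 11111- ←essential
  m63: 1-1111,11111-
Essential: -01000, -01111, -10001, 000011, 000100, 011101, 100101, 11111-

YES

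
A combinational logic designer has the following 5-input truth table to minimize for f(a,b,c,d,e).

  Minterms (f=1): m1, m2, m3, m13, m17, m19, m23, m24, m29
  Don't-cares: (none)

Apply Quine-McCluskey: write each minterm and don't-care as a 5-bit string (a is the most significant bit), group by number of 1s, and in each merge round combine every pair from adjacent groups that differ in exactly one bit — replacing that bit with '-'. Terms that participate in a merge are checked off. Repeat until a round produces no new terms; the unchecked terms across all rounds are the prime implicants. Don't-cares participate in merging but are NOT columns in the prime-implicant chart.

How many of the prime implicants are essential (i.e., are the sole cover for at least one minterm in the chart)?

Round 0: 00001✓ 00010✓ 00011✓ 01101✓ 10001✓ 10011✓ 10111✓ 11000 11101✓
Round 1: -0001✓ -0011✓ -1101 000-1✓ 0001- 10-11 100-1✓
Round 2: -00-1
PIs = {-00-1, -1101, 0001-, 10-11, 11000}
Coverage chart:
  m1: -00-1 ←essential
  m2: 0001- ←essential
  m3: -00-1,0001-
  m13: -1101 ←essential
  m17: -00-1 ←essential
  m19: -00-1,10-11
  m23: 10-11 ←essential
  m24: 11000 ←essential
  m29: -1101 ←essential
Essential: -00-1, -1101, 0001-, 10-11, 11000

5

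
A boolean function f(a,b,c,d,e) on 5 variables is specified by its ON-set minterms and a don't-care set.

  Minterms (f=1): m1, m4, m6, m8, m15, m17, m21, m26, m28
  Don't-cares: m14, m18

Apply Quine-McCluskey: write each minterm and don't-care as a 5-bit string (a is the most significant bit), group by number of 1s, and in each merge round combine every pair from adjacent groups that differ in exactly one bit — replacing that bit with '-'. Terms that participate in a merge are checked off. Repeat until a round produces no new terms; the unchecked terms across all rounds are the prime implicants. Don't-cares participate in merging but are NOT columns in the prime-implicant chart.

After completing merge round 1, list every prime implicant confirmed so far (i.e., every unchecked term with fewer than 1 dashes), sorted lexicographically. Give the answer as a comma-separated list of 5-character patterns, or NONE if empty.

[col 0] 00001*, 00100*, 00110*, 01000, 01110*, 01111*, 10001*, 10010*, 10101*, 11010*, 11100
[col 1] -0001, 0-110, 001-0, 0111-, 1-010, 10-01
Prime implicants: -0001, 0-110, 001-0, 01000, 0111-, 1-010, 10-01, 11100

01000, 11100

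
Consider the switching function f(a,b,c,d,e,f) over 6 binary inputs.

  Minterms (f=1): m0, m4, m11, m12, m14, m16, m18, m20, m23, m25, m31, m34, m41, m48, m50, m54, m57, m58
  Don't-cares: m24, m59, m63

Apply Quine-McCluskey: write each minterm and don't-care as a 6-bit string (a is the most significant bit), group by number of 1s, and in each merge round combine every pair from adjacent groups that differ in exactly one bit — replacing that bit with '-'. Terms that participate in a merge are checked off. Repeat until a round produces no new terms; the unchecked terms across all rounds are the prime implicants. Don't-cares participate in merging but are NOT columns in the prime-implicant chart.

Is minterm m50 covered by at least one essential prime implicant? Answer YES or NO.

YES

Round 0: 000000✓ 000100✓ 001011 001100✓ 001110✓ 010000✓ 010010✓ 010100✓ 010111✓ 011000✓ 011001✓ 011111✓ 100010✓ 101001✓ 110000✓ 110010✓ 110110✓ 111001✓ 111010✓ 111011✓ 111111✓
Round 1: -10000✓ -10010✓ -11001 -11111 0-0000✓ 0-0100✓ 00-100 000-00✓ 0011-0 01-000 01-111 010-00✓ 0100-0✓ 01100- 1-0010 1-1001 11-010 110-10 1100-0✓ 111-11 1110-1 11101-
Round 2: -100-0 0-0-00
PIs = {-100-0, -11001, -11111, 0-0-00, 00-100, 001011, 0011-0, 01-000, 01-111, 01100-, 1-0010, 1-1001, 11-010, 110-10, 111-11, 1110-1, 11101-}
Coverage chart:
  m0: 0-0-00 ←essential
  m4: 0-0-00,00-100
  m11: 001011 ←essential
  m12: 00-100,0011-0
  m14: 0011-0 ←essential
  m16: -100-0,0-0-00,01-000
  m18: -100-0 ←essential
  m20: 0-0-00 ←essential
  m23: 01-111 ←essential
  m25: -11001,01100-
  m31: -11111,01-111
  m34: 1-0010 ←essential
  m41: 1-1001 ←essential
  m48: -100-0 ←essential
  m50: -100-0,1-0010,11-010,110-10
  m54: 110-10 ←essential
  m57: -11001,1-1001,1110-1
  m58: 11-010,11101-
Essential: -100-0, 0-0-00, 001011, 0011-0, 01-111, 1-0010, 1-1001, 110-10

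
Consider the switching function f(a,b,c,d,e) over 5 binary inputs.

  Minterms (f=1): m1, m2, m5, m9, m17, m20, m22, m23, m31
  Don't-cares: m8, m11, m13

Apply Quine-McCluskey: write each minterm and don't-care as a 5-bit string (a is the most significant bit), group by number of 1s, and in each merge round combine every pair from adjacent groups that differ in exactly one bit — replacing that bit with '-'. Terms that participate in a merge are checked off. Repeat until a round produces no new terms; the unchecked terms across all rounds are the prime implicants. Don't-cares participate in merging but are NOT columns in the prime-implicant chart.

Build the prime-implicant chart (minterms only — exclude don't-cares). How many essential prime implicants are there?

5

size-2^0 implicants → 00001(✓)  00010  00101(✓)  01000(✓)  01001(✓)  01011(✓)  01101(✓)  10001(✓)  10100(✓)  10110(✓)  10111(✓)  11111(✓)
size-2^1 implicants → -0001  0-001(✓)  0-101(✓)  00-01(✓)  01-01(✓)  010-1  0100-  1-111  101-0  1011-
size-2^2 implicants → 0--01
Unchecked terms (primes): -0001, 0--01, 00010, 010-1, 0100-, 1-111, 101-0, 1011-
Minterm coverage:
  m1 ⊆ -0001,0--01
  m2 ⊆ 00010 [E]
  m5 ⊆ 0--01 [E]
  m9 ⊆ 0--01,010-1,0100-
  m17 ⊆ -0001 [E]
  m20 ⊆ 101-0 [E]
  m22 ⊆ 101-0,1011-
  m23 ⊆ 1-111,1011-
  m31 ⊆ 1-111 [E]
E = {-0001, 0--01, 00010, 1-111, 101-0}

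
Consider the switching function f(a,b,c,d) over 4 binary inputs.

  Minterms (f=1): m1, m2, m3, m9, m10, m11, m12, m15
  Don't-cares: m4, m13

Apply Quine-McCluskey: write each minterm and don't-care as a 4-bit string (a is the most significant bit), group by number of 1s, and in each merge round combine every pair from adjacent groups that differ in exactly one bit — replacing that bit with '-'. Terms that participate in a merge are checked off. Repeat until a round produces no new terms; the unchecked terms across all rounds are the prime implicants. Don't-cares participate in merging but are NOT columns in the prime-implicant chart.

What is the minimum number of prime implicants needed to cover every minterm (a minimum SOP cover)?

4

size-2^0 implicants → 0001(✓)  0010(✓)  0011(✓)  0100(✓)  1001(✓)  1010(✓)  1011(✓)  1100(✓)  1101(✓)  1111(✓)
size-2^1 implicants → -001(✓)  -010(✓)  -011(✓)  -100  00-1(✓)  001-(✓)  1-01(✓)  1-11(✓)  10-1(✓)  101-(✓)  11-1(✓)  110-
size-2^2 implicants → -0-1  -01-  1--1
Unchecked terms (primes): -0-1, -01-, -100, 1--1, 110-
Minterm coverage:
  m1 ⊆ -0-1 [E]
  m2 ⊆ -01- [E]
  m3 ⊆ -0-1,-01-
  m9 ⊆ -0-1,1--1
  m10 ⊆ -01- [E]
  m11 ⊆ -0-1,-01-,1--1
  m12 ⊆ -100,110-
  m15 ⊆ 1--1 [E]
E = {-0-1, -01-, 1--1}
Petrick residual → -100
Cover = b'd + b'c + bc'd' + ad  |cover|=4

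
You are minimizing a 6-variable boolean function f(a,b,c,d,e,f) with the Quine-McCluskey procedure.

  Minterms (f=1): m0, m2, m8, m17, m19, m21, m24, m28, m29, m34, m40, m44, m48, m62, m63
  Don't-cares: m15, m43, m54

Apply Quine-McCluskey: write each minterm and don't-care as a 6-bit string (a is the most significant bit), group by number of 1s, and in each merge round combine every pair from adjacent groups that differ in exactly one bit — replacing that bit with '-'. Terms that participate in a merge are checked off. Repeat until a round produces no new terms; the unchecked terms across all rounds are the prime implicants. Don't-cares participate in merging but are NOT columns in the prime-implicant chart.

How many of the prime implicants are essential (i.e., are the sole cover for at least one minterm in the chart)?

5

Round 0: 000000✓ 000010✓ 001000✓ 001111 010001✓ 010011✓ 010101✓ 011000✓ 011100✓ 011101✓ 100010✓ 101000✓ 101011 101100✓ 110000 110110✓ 111110✓ 111111✓
Round 1: -00010 -01000 0-1000 00-000 0000-0 01-101 010-01 0100-1 011-00 01110- 101-00 11-110 11111-
PIs = {-00010, -01000, 0-1000, 00-000, 0000-0, 001111, 01-101, 010-01, 0100-1, 011-00, 01110-, 101-00, 101011, 11-110, 110000, 11111-}
Coverage chart:
  m0: 00-000,0000-0
  m2: -00010,0000-0
  m8: -01000,0-1000,00-000
  m17: 010-01,0100-1
  m19: 0100-1 ←essential
  m21: 01-101,010-01
  m24: 0-1000,011-00
  m28: 011-00,01110-
  m29: 01-101,01110-
  m34: -00010 ←essential
  m40: -01000,101-00
  m44: 101-00 ←essential
  m48: 110000 ←essential
  m62: 11-110,11111-
  m63: 11111- ←essential
Essential: -00010, 0100-1, 101-00, 110000, 11111-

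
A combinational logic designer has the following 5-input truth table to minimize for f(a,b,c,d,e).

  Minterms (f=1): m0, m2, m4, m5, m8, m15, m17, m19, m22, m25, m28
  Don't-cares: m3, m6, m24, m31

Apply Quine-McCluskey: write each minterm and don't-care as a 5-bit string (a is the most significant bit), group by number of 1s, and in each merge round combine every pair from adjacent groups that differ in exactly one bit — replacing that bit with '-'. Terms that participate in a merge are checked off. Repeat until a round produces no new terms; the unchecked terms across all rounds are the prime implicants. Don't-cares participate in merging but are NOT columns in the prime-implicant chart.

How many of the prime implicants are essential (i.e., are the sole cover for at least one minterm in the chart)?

4

size-2^0 implicants → 00000(✓)  00010(✓)  00011(✓)  00100(✓)  00101(✓)  00110(✓)  01000(✓)  01111(✓)  10001(✓)  10011(✓)  10110(✓)  11000(✓)  11001(✓)  11100(✓)  11111(✓)
size-2^1 implicants → -0011  -0110  -1000  -1111  0-000  00-00(✓)  00-10(✓)  000-0(✓)  0001-  001-0(✓)  0010-  1-001  100-1  11-00  1100-
size-2^2 implicants → 00--0
Unchecked terms (primes): -0011, -0110, -1000, -1111, 0-000, 00--0, 0001-, 0010-, 1-001, 100-1, 11-00, 1100-
Minterm coverage:
  m0 ⊆ 0-000,00--0
  m2 ⊆ 00--0,0001-
  m4 ⊆ 00--0,0010-
  m5 ⊆ 0010- [E]
  m8 ⊆ -1000,0-000
  m15 ⊆ -1111 [E]
  m17 ⊆ 1-001,100-1
  m19 ⊆ -0011,100-1
  m22 ⊆ -0110 [E]
  m25 ⊆ 1-001,1100-
  m28 ⊆ 11-00 [E]
E = {-0110, -1111, 0010-, 11-00}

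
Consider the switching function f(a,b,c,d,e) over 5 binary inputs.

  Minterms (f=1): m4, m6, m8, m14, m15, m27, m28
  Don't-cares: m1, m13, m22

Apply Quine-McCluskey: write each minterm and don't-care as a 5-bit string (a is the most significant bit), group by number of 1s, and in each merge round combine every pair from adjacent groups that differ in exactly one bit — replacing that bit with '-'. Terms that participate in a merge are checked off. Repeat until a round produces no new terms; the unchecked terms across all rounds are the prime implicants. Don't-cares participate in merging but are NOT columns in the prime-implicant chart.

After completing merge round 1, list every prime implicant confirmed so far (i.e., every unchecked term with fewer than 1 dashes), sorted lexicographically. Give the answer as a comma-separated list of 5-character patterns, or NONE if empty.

size-2^0 implicants → 00001  00100(✓)  00110(✓)  01000  01101(✓)  01110(✓)  01111(✓)  10110(✓)  11011  11100
size-2^1 implicants → -0110  0-110  001-0  011-1  0111-
Unchecked terms (primes): -0110, 0-110, 00001, 001-0, 01000, 011-1, 0111-, 11011, 11100

00001, 01000, 11011, 11100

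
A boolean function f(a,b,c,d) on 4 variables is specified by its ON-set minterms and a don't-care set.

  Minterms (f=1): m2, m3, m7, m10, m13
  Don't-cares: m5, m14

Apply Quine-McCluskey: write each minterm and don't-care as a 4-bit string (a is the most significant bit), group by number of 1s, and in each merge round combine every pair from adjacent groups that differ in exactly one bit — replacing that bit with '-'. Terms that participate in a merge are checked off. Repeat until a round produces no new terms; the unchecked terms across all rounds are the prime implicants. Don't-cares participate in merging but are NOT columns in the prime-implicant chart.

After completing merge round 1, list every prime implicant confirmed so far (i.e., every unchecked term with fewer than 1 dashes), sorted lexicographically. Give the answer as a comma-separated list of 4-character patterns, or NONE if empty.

[col 0] 0010*, 0011*, 0101*, 0111*, 1010*, 1101*, 1110*
[col 1] -010, -101, 0-11, 001-, 01-1, 1-10
Prime implicants: -010, -101, 0-11, 001-, 01-1, 1-10

NONE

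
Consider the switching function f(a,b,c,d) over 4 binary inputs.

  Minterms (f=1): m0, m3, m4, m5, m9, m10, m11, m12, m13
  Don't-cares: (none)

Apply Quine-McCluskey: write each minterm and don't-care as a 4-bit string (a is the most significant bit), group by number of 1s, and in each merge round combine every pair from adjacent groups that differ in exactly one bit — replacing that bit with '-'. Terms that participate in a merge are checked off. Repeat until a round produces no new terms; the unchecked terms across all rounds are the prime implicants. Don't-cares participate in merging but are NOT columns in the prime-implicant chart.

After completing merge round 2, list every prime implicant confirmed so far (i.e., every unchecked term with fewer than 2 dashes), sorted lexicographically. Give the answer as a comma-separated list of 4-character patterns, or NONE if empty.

-011, 0-00, 1-01, 10-1, 101-

Round 0: 0000✓ 0011✓ 0100✓ 0101✓ 1001✓ 1010✓ 1011✓ 1100✓ 1101✓
Round 1: -011 -100✓ -101✓ 0-00 010-✓ 1-01 10-1 101- 110-✓
Round 2: -10-
PIs = {-011, -10-, 0-00, 1-01, 10-1, 101-}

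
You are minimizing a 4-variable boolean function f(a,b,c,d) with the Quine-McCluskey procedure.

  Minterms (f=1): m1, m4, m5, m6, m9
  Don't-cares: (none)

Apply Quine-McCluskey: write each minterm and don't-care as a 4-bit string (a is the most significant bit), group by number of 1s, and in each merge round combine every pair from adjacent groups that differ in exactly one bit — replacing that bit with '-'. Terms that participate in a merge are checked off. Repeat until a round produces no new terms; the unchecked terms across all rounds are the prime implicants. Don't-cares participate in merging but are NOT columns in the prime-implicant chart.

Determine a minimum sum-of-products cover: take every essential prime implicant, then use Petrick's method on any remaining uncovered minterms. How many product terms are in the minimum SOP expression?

3

[col 0] 0001*, 0100*, 0101*, 0110*, 1001*
[col 1] -001, 0-01, 01-0, 010-
Prime implicants: -001, 0-01, 01-0, 010-
PI chart (minterm → PIs covering it):
  1 | -001,0-01
  4 | 01-0,010-
  5 | 0-01,010-
  6 | 01-0  (sole → essential)
  9 | -001  (sole → essential)
Essential prime implicants: -001, 01-0
Petrick residual → 0-01
Minimum SOP uses 3 PIs: b'c'd + a'c'd + a'bd'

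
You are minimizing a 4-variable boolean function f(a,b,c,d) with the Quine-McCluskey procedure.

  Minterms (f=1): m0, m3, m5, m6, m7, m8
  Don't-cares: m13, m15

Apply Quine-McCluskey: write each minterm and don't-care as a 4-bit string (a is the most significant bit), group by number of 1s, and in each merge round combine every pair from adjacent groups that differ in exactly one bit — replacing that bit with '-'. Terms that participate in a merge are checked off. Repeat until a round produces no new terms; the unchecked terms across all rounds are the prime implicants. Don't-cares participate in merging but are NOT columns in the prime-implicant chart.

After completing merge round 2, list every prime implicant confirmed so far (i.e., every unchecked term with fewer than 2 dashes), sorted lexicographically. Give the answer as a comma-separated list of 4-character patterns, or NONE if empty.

-000, 0-11, 011-

size-2^0 implicants → 0000(✓)  0011(✓)  0101(✓)  0110(✓)  0111(✓)  1000(✓)  1101(✓)  1111(✓)
size-2^1 implicants → -000  -101(✓)  -111(✓)  0-11  01-1(✓)  011-  11-1(✓)
size-2^2 implicants → -1-1
Unchecked terms (primes): -000, -1-1, 0-11, 011-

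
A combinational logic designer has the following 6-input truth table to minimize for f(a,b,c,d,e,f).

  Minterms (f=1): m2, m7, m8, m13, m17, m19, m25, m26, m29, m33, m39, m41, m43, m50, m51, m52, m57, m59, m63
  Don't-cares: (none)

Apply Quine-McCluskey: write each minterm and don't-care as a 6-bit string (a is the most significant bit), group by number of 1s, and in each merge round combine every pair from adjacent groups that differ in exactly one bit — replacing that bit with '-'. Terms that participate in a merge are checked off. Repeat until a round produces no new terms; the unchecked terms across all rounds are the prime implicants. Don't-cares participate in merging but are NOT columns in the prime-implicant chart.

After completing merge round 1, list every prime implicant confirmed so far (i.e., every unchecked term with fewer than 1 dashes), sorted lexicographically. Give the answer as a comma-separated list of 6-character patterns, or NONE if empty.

000010, 001000, 011010, 110100

Round 0: 000010 000111✓ 001000 001101✓ 010001✓ 010011✓ 011001✓ 011010 011101✓ 100001✓ 100111✓ 101001✓ 101011✓ 110010✓ 110011✓ 110100 111001✓ 111011✓ 111111✓
Round 1: -00111 -10011 -11001 0-1101 01-001 0100-1 011-01 1-1001✓ 1-1011✓ 10-001 1010-1✓ 11-011 11001- 111-11 1110-1✓
Round 2: 1-10-1
PIs = {-00111, -10011, -11001, 0-1101, 000010, 001000, 01-001, 0100-1, 011-01, 011010, 1-10-1, 10-001, 11-011, 11001-, 110100, 111-11}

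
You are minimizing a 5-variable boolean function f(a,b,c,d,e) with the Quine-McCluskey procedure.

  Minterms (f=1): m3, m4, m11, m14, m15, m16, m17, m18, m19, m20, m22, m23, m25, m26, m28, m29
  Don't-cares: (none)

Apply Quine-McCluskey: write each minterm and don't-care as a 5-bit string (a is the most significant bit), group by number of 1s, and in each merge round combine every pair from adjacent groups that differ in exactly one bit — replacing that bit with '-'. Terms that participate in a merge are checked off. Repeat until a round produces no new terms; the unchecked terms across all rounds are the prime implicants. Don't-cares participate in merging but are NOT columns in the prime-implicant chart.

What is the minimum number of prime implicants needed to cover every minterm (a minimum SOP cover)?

size-2^0 implicants → 00011(✓)  00100(✓)  01011(✓)  01110(✓)  01111(✓)  10000(✓)  10001(✓)  10010(✓)  10011(✓)  10100(✓)  10110(✓)  10111(✓)  11001(✓)  11010(✓)  11100(✓)  11101(✓)
size-2^1 implicants → -0011  -0100  0-011  01-11  0111-  1-001  1-010  1-100  10-00(✓)  10-10(✓)  10-11(✓)  100-0(✓)  100-1(✓)  1000-(✓)  1001-(✓)  101-0(✓)  1011-(✓)  11-01  1110-
size-2^2 implicants → 10--0  10-1-  100--
Unchecked terms (primes): -0011, -0100, 0-011, 01-11, 0111-, 1-001, 1-010, 1-100, 10--0, 10-1-, 100--, 11-01, 1110-
Minterm coverage:
  m3 ⊆ -0011,0-011
  m4 ⊆ -0100 [E]
  m11 ⊆ 0-011,01-11
  m14 ⊆ 0111- [E]
  m15 ⊆ 01-11,0111-
  m16 ⊆ 10--0,100--
  m17 ⊆ 1-001,100--
  m18 ⊆ 1-010,10--0,10-1-,100--
  m19 ⊆ -0011,10-1-,100--
  m20 ⊆ -0100,1-100,10--0
  m22 ⊆ 10--0,10-1-
  m23 ⊆ 10-1- [E]
  m25 ⊆ 1-001,11-01
  m26 ⊆ 1-010 [E]
  m28 ⊆ 1-100,1110-
  m29 ⊆ 11-01,1110-
E = {-0100, 0111-, 1-010, 10-1-}
Petrick residual → 0-011, 1-001, 10--0, 1110-
Cover = b'cd'e' + a'c'de + a'bcd + ac'd'e + ac'de' + ab'e' + ab'd + abcd'  |cover|=8

8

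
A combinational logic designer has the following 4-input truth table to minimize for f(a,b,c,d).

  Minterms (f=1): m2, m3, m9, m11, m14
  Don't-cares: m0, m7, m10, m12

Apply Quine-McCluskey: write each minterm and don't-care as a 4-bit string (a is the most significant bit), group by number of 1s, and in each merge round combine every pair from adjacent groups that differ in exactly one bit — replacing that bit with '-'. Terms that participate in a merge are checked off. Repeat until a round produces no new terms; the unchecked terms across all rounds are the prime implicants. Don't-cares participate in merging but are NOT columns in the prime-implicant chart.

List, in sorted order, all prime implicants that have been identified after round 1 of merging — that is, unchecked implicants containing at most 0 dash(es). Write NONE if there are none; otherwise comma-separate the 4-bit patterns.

NONE

size-2^0 implicants → 0000(✓)  0010(✓)  0011(✓)  0111(✓)  1001(✓)  1010(✓)  1011(✓)  1100(✓)  1110(✓)
size-2^1 implicants → -010(✓)  -011(✓)  0-11  00-0  001-(✓)  1-10  10-1  101-(✓)  11-0
size-2^2 implicants → -01-
Unchecked terms (primes): -01-, 0-11, 00-0, 1-10, 10-1, 11-0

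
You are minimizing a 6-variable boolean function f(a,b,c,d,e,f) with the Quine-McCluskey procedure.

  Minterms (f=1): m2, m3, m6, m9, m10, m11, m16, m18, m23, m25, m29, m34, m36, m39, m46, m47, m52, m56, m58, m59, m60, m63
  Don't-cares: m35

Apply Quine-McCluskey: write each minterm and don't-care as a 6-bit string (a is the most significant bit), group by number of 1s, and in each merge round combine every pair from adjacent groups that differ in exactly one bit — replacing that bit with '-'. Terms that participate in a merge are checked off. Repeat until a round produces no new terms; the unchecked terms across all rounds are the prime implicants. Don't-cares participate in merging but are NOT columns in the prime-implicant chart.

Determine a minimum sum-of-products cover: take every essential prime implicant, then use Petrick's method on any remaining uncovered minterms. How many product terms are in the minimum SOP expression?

13

size-2^0 implicants → 000010(✓)  000011(✓)  000110(✓)  001001(✓)  001010(✓)  001011(✓)  010000(✓)  010010(✓)  010111  011001(✓)  011101(✓)  100010(✓)  100011(✓)  100100(✓)  100111(✓)  101110(✓)  101111(✓)  110100(✓)  111000(✓)  111010(✓)  111011(✓)  111100(✓)  111111(✓)
size-2^1 implicants → -00010(✓)  -00011(✓)  0-0010  0-1001  00-010(✓)  00-011(✓)  000-10  00001-(✓)  0010-1  00101-(✓)  0100-0  011-01  1-0100  1-1111  10-111  100-11  10001-(✓)  10111-  11-100  111-00  111-11  1110-0  11101-
size-2^2 implicants → -0001-  00-01-
Unchecked terms (primes): -0001-, 0-0010, 0-1001, 00-01-, 000-10, 0010-1, 0100-0, 010111, 011-01, 1-0100, 1-1111, 10-111, 100-11, 10111-, 11-100, 111-00, 111-11, 1110-0, 11101-
Minterm coverage:
  m2 ⊆ -0001-,0-0010,00-01-,000-10
  m3 ⊆ -0001-,00-01-
  m6 ⊆ 000-10 [E]
  m9 ⊆ 0-1001,0010-1
  m10 ⊆ 00-01- [E]
  m11 ⊆ 00-01-,0010-1
  m16 ⊆ 0100-0 [E]
  m18 ⊆ 0-0010,0100-0
  m23 ⊆ 010111 [E]
  m25 ⊆ 0-1001,011-01
  m29 ⊆ 011-01 [E]
  m34 ⊆ -0001- [E]
  m36 ⊆ 1-0100 [E]
  m39 ⊆ 10-111,100-11
  m46 ⊆ 10111- [E]
  m47 ⊆ 1-1111,10-111,10111-
  m52 ⊆ 1-0100,11-100
  m56 ⊆ 111-00,1110-0
  m58 ⊆ 1110-0,11101-
  m59 ⊆ 111-11,11101-
  m60 ⊆ 11-100,111-00
  m63 ⊆ 1-1111,111-11
E = {-0001-, 00-01-, 000-10, 0100-0, 010111, 011-01, 1-0100, 10111-}
Petrick residual → 0-1001, 1-1111, 10-111, 111-00, 11101-
Cover = b'c'd'e + a'cd'e'f + a'b'd'e + a'b'c'ef' + a'bc'd'f' + a'bc'def + a'bce'f + ac'de'f' + acdef + ab'def + ab'cde + abce'f' + abcd'e  |cover|=13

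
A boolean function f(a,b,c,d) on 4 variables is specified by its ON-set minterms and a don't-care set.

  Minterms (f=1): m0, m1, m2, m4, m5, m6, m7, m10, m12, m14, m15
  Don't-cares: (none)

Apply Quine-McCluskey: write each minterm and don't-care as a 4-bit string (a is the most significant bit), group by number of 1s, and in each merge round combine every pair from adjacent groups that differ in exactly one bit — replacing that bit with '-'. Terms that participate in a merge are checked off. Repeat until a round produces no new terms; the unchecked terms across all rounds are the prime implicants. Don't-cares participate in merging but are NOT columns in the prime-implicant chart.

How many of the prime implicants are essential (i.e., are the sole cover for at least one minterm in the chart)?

4

size-2^0 implicants → 0000(✓)  0001(✓)  0010(✓)  0100(✓)  0101(✓)  0110(✓)  0111(✓)  1010(✓)  1100(✓)  1110(✓)  1111(✓)
size-2^1 implicants → -010(✓)  -100(✓)  -110(✓)  -111(✓)  0-00(✓)  0-01(✓)  0-10(✓)  00-0(✓)  000-(✓)  01-0(✓)  01-1(✓)  010-(✓)  011-(✓)  1-10(✓)  11-0(✓)  111-(✓)
size-2^2 implicants → --10  -1-0  -11-  0--0  0-0-  01--
Unchecked terms (primes): --10, -1-0, -11-, 0--0, 0-0-, 01--
Minterm coverage:
  m0 ⊆ 0--0,0-0-
  m1 ⊆ 0-0- [E]
  m2 ⊆ --10,0--0
  m4 ⊆ -1-0,0--0,0-0-,01--
  m5 ⊆ 0-0-,01--
  m6 ⊆ --10,-1-0,-11-,0--0,01--
  m7 ⊆ -11-,01--
  m10 ⊆ --10 [E]
  m12 ⊆ -1-0 [E]
  m14 ⊆ --10,-1-0,-11-
  m15 ⊆ -11- [E]
E = {--10, -1-0, -11-, 0-0-}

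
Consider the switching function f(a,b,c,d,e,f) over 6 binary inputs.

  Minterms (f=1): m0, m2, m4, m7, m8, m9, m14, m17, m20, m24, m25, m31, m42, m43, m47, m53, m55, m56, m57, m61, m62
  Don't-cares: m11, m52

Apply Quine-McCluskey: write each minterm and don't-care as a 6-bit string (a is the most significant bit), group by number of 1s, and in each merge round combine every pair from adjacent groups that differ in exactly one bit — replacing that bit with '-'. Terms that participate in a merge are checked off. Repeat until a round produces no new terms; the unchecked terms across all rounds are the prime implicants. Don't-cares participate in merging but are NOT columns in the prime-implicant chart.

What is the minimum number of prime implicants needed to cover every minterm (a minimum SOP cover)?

size-2^0 implicants → 000000(✓)  000010(✓)  000100(✓)  000111  001000(✓)  001001(✓)  001011(✓)  001110  010001(✓)  010100(✓)  011000(✓)  011001(✓)  011111  101010(✓)  101011(✓)  101111(✓)  110100(✓)  110101(✓)  110111(✓)  111000(✓)  111001(✓)  111101(✓)  111110
size-2^1 implicants → -01011  -10100  -11000(✓)  -11001(✓)  0-0100  0-1000(✓)  0-1001(✓)  00-000  000-00  0000-0  0010-1  00100-(✓)  01-001  01100-(✓)  101-11  10101-  11-101  1101-1  11010-  111-01  11100-(✓)
size-2^2 implicants → -1100-  0-100-
Unchecked terms (primes): -01011, -10100, -1100-, 0-0100, 0-100-, 00-000, 000-00, 0000-0, 000111, 0010-1, 001110, 01-001, 011111, 101-11, 10101-, 11-101, 1101-1, 11010-, 111-01, 111110
Minterm coverage:
  m0 ⊆ 00-000,000-00,0000-0
  m2 ⊆ 0000-0 [E]
  m4 ⊆ 0-0100,000-00
  m7 ⊆ 000111 [E]
  m8 ⊆ 0-100-,00-000
  m9 ⊆ 0-100-,0010-1
  m14 ⊆ 001110 [E]
  m17 ⊆ 01-001 [E]
  m20 ⊆ -10100,0-0100
  m24 ⊆ -1100-,0-100-
  m25 ⊆ -1100-,0-100-,01-001
  m31 ⊆ 011111 [E]
  m42 ⊆ 10101- [E]
  m43 ⊆ -01011,101-11,10101-
  m47 ⊆ 101-11 [E]
  m53 ⊆ 11-101,1101-1,11010-
  m55 ⊆ 1101-1 [E]
  m56 ⊆ -1100- [E]
  m57 ⊆ -1100-,111-01
  m61 ⊆ 11-101,111-01
  m62 ⊆ 111110 [E]
E = {-1100-, 0000-0, 000111, 001110, 01-001, 011111, 101-11, 10101-, 1101-1, 111110}
Petrick residual → 0-0100, 0-100-, 11-101
Cover = bcd'e' + a'c'de'f' + a'cd'e' + a'b'c'd'f' + a'b'c'def + a'b'cdef' + a'bd'e'f + a'bcdef + ab'cef + ab'cd'e + abde'f + abc'df + abcdef'  |cover|=13

13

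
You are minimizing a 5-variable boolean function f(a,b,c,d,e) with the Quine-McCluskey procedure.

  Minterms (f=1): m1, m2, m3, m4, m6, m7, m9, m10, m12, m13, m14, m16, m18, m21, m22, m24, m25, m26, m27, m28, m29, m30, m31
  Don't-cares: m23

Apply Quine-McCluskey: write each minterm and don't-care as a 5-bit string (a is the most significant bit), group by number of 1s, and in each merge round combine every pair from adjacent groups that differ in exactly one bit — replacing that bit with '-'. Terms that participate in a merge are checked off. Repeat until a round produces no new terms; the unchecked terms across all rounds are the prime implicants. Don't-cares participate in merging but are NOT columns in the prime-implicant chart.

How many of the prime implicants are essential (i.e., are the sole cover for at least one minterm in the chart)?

[col 0] 00001*, 00010*, 00011*, 00100*, 00110*, 00111*, 01001*, 01010*, 01100*, 01101*, 01110*, 10000*, 10010*, 10101*, 10110*, 10111*, 11000*, 11001*, 11010*, 11011*, 11100*, 11101*, 11110*, 11111*
[col 1] -0010*, -0110*, -0111*, -1001*, -1010*, -1100*, -1101*, -1110*, 0-001, 0-010*, 0-100*, 0-110*, 00-10*, 00-11*, 000-1, 0001-*, 001-0*, 0011-*, 01-01*, 01-10*, 011-0*, 0110-*, 1-000*, 1-010*, 1-101*, 1-110*, 1-111*, 10-10*, 100-0*, 101-1*, 1011-*, 11-00*, 11-01*, 11-10*, 11-11*, 110-0*, 110-1*, 1100-*, 1101-*, 111-0*, 111-1*, 1110-*, 1111-*
[col 2] --010*, --110*, -0-10*, -011-, -1-01, -1-10*, -11-0, -110-, 0--10*, 0-1-0, 00-1-, 1--10*, 1-0-0, 1-1-1, 1-11-, 11--0*, 11--1*, 11-0-*, 11-1-*, 110--*, 111--*
[col 3] ---10, 11---
Prime implicants: ---10, -011-, -1-01, -11-0, -110-, 0-001, 0-1-0, 00-1-, 000-1, 1-0-0, 1-1-1, 1-11-, 11---
PI chart (minterm → PIs covering it):
  1 | 0-001,000-1
  2 | ---10,00-1-
  3 | 00-1-,000-1
  4 | 0-1-0  (sole → essential)
  6 | ---10,-011-,0-1-0,00-1-
  7 | -011-,00-1-
  9 | -1-01,0-001
  10 | ---10  (sole → essential)
  12 | -11-0,-110-,0-1-0
  13 | -1-01,-110-
  14 | ---10,-11-0,0-1-0
  16 | 1-0-0  (sole → essential)
  18 | ---10,1-0-0
  21 | 1-1-1  (sole → essential)
  22 | ---10,-011-,1-11-
  24 | 1-0-0,11---
  25 | -1-01,11---
  26 | ---10,1-0-0,11---
  27 | 11---  (sole → essential)
  28 | -11-0,-110-,11---
  29 | -1-01,-110-,1-1-1,11---
  30 | ---10,-11-0,1-11-,11---
  31 | 1-1-1,1-11-,11---
Essential prime implicants: ---10, 0-1-0, 1-0-0, 1-1-1, 11---

5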